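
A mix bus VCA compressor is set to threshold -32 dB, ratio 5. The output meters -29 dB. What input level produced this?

-17 dB

Post-compression overshoot = -29 − (-32) = 3 dB.
Input overshoot = R × output overshoot = 15 dB → input = -32 + 15 = -17 dB.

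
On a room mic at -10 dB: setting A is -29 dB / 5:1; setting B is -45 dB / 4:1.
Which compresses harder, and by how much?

A: 19 dB over, compressed to 3.8 dB over, so 15.2 dB of GR.
B: 35 dB over, compressed to 8.75 dB over, so 26.25 dB of GR.
Difference: 11.05 dB in favour of B.

B, by 11.05 dB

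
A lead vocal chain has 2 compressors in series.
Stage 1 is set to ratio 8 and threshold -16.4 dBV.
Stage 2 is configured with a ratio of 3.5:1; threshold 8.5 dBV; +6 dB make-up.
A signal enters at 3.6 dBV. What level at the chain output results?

-7.9 dBV

Stage 1: 3.6 dBV is 20 dB over -16.4 dBV; at 8:1 that becomes 2.5 dB over, giving -13.9 dBV.
Stage 2: -13.9 dBV ≤ 8.5 dBV, so stage 2 doesn't engage; make-up brings it to -7.9 dBV.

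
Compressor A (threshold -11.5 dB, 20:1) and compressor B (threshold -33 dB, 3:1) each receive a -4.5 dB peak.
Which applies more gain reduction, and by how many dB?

A: 7 dB over, compressed to 0.35 dB over, so 6.65 dB of GR.
B: 28.5 dB over, compressed to 9.5 dB over, so 19 dB of GR.
B reduces 12.35 dB more.

B, by 12.35 dB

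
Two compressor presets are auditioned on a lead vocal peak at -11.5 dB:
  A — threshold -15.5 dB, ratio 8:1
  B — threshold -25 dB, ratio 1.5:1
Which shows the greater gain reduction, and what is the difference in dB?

A: overshoot 4 dB → output overshoot 0.5 dB → GR 3.5 dB.
B: overshoot 13.5 dB → output overshoot 9 dB → GR 4.5 dB.
Difference: 1 dB in favour of B.

B, by 1 dB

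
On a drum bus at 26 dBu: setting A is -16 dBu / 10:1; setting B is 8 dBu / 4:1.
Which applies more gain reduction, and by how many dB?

A, by 24.3 dB

A: GR = 42 − 42/10 = 37.8 dB.
B: GR = 18 − 18/4 = 13.5 dB.
A applies 24.3 dB more gain reduction.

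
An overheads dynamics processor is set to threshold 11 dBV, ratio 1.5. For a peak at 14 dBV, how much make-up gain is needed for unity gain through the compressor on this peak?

1 dB

Overshoot 3 dB → 3/1.5 = 2 dB after compression, so the compressed level is 11 + 2 = 13 dBV.
Make-up = target − compressed = 14 − 13 = 1 dB.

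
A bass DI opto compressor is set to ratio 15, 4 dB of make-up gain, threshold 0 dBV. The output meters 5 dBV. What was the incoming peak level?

15 dBV

Stripping the +4 dB make-up gives 1 dBV at the gain stage.
That's 1 dB above the 0 dBV threshold.
Undo the ratio: input overshoot = 1 × 15 = 15 dB, giving input = 15 dBV.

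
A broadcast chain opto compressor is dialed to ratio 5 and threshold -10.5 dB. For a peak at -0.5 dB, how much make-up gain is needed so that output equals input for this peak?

8 dB

The peak compresses to -10.5 + 10/5 = -8.5 dB.
To reach -0.5 dB requires -0.5 − (-8.5) = 8 dB of make-up.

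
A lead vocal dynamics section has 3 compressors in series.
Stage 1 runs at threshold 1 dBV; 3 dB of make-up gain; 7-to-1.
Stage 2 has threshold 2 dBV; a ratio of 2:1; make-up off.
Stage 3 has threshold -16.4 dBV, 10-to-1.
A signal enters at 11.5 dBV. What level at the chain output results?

Stage 1: 11.5 dBV is 10.5 dB over 1 dBV; at 7:1 that becomes 1.5 dB over, giving 2.5 dBV; +3 dB make-up → 5.5 dBV.
Stage 2: 5.5 dBV is 3.5 dB over 2 dBV; at 2:1 that becomes 1.75 dB over, giving 3.75 dBV.
Stage 3: 3.75 dBV is 20.15 dB over -16.4 dBV; at 10:1 that becomes 2.015 dB over, giving -14.385 dBV.

-14.385 dBV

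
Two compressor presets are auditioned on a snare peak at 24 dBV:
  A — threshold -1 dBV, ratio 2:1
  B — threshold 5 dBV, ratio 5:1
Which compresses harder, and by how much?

B, by 2.7 dB

A: overshoot 25 dB → output overshoot 12.5 dB → GR 12.5 dB.
B: overshoot 19 dB → output overshoot 3.8 dB → GR 15.2 dB.
Difference: 2.7 dB in favour of B.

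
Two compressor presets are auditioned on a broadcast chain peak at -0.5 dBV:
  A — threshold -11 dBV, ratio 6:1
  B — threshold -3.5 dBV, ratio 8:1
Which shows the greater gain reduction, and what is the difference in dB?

A: overshoot 10.5 dB → output overshoot 1.75 dB → GR 8.75 dB.
B: overshoot 3 dB → output overshoot 0.375 dB → GR 2.625 dB.
A reduces 6.125 dB more.

A, by 6.125 dB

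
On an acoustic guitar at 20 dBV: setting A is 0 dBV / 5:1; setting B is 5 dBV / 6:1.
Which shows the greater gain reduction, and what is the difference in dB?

A: 20 dB over, compressed to 4 dB over, so 16 dB of GR.
B: 15 dB over, compressed to 2.5 dB over, so 12.5 dB of GR.
A applies 3.5 dB more gain reduction.

A, by 3.5 dB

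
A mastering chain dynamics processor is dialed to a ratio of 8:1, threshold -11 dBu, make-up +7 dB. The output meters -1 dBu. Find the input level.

Remove make-up: -1 − 7 = -8 dBu.
Post-compression overshoot = -8 − (-11) = 3 dB.
Before 8:1 compression the overshoot was 3 × 8 = 24 dB, so input = -11 + 24 = 13 dBu.

13 dBu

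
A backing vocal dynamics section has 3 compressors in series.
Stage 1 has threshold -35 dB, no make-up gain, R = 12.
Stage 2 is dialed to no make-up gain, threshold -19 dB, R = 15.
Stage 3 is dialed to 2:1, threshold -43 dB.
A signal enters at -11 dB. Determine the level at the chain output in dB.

-38 dB

Stage 1: overshoot 24 dB → 24/12 = 2 dB → -33 dB.
Stage 2: below threshold (-33 ≤ -19); passes unchanged; output -33 dB.
Stage 3: overshoot 10 dB → 10/2 = 5 dB → -38 dB.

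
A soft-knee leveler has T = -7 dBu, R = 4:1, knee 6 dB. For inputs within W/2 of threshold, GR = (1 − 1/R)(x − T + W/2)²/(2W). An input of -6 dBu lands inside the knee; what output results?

x − T + W/2 = -6 − (-7) + 3 = 4.
GR = (1 − 1/4) × 4² / 12 = 0.75 × 16 / 12 = 1 dB.
Output = -6 − 1 = -7 dBu.

-7 dBu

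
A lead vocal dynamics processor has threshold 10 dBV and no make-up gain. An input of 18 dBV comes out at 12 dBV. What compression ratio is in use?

4:1

Input overshoot = 18 − 10 = 8 dB; output overshoot = 12 − 10 = 2 dB.
Ratio = 8 / 2 = 4.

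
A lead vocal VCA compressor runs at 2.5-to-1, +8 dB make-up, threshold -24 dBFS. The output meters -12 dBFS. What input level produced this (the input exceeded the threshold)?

-14 dBFS

Stripping the +8 dB make-up gives -20 dBFS at the gain stage.
Post-compression overshoot = -20 − (-24) = 4 dB.
Undo the ratio: input overshoot = 4 × 2.5 = 10 dB, giving input = -14 dBFS.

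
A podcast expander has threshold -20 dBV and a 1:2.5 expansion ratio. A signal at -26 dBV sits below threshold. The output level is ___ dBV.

-35 dBV

Undershoot = (-20) − (-26) = 6 dB.
At 1:2.5, that expands to 15 dB under threshold.
Output = -20 − 15 = -35 dBV.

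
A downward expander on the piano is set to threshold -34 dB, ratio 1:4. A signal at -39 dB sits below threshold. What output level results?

Below threshold, a 1:4 expander applies gain = (4−1)×(T − x) of attenuation.
(4−1) × 5 = 15 dB, so output = -39 − 15 = -54 dB.

-54 dB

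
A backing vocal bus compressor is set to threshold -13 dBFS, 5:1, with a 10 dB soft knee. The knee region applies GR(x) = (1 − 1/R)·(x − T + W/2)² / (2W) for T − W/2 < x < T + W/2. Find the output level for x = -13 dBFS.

x − T + W/2 = -13 − (-13) + 5 = 5.
GR = (1 − 1/5) × 5² / 20 = 0.8 × 25 / 20 = 1 dB.
Output = -13 − 1 = -14 dBFS.

-14 dBFS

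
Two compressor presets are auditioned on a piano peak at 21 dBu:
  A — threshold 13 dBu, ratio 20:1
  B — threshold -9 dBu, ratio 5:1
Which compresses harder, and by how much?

B, by 16.4 dB

A: overshoot 8 dB → output overshoot 0.4 dB → GR 7.6 dB.
B: overshoot 30 dB → output overshoot 6 dB → GR 24 dB.
Difference: 16.4 dB in favour of B.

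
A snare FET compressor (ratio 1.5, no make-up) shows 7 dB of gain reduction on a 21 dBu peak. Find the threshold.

0 dBu

Let T be the threshold. Output overshoot = (input overshoot)/R, so 14 − T = (21 − T)/1.5.
1.5·(14 − T) = 21 − T → 0.5·T = 21 − 21 = 0.
T = 0/0.5 = 0 dBu.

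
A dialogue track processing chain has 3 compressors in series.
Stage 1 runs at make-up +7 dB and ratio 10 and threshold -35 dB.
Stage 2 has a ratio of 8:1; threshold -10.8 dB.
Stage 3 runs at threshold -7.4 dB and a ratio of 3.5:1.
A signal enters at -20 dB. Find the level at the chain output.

-26.5 dB

Stage 1: 15 dB above -35 dB, reduced 10:1 to 1.5 dB above → -33.5 dB; +7 dB make-up → -26.5 dB.
Stage 2: -26.5 dB ≤ -10.8 dB, so stage 2 doesn't engage; output -26.5 dB.
Stage 3: -26.5 dB ≤ -7.4 dB, so stage 3 doesn't engage; output -26.5 dB.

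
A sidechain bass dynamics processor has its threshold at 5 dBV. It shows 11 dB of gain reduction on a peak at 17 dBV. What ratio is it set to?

12:1

Input overshoot = 17 − 5 = 12 dB.
Output overshoot = 12 − 11 = 1 dB.
Ratio = input overshoot / output overshoot = 12 / 1 = 12.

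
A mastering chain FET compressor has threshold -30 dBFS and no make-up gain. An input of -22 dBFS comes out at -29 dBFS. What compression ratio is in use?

Input overshoot = -22 − (-30) = 8 dB; output overshoot = -29 − (-30) = 1 dB.
Ratio = 8 / 1 = 8.

8:1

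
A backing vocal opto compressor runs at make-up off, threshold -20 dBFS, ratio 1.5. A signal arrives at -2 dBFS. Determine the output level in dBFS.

-8 dBFS

The input is 18 dB above the -20 dBFS threshold.
The 18 dB excess becomes 12 dB after 1.5:1 reduction.
That puts the output at -8 dBFS.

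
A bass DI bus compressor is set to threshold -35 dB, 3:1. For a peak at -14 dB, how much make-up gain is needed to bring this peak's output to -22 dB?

6 dB

Without make-up, output = threshold + overshoot/3 = -35 + 7 = -28 dB.
Gap to target: 6 dB.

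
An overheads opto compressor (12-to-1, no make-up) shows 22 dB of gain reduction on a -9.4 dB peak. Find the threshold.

Let T be the threshold. Output overshoot = (input overshoot)/R, so -31.4 − T = (-9.4 − T)/12.
12·(-31.4 − T) = -9.4 − T → 11·T = -376.8 − (-9.4) = -367.4.
T = -367.4/11 = -33.4 dB.

-33.4 dB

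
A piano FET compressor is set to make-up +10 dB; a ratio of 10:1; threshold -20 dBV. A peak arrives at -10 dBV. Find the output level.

-9 dBV

-10 dBV sits 10 dB over threshold.
At 10:1 the overshoot is divided by 10, leaving 1 dB above threshold.
That puts the output at -19 dBV; make-up adds 10 dB, giving -9 dBV.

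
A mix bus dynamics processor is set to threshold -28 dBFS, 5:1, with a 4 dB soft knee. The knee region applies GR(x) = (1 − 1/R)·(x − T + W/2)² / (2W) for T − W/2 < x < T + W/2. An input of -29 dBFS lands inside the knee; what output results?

-29.1 dBFS

x − T + W/2 = -29 − (-28) + 2 = 1.
GR = (1 − 1/5) × 1² / 8 = 0.8 × 1 / 8 = 0.1 dB.
Output = -29 − 0.1 = -29.1 dBFS.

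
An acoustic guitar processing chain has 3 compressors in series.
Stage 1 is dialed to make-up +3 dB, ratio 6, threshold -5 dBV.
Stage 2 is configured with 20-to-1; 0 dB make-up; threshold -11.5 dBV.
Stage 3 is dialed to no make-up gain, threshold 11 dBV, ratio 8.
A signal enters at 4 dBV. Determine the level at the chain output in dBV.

-10.95 dBV

Stage 1: 4 dBV is 9 dB over -5 dBV; at 6:1 that becomes 1.5 dB over, giving -3.5 dBV; +3 dB make-up → -0.5 dBV.
Stage 2: 11 dB above -11.5 dBV, reduced 20:1 to 0.55 dB above → -10.95 dBV.
Stage 3: -10.95 dBV ≤ 11 dBV, so stage 3 doesn't engage; output -10.95 dBV.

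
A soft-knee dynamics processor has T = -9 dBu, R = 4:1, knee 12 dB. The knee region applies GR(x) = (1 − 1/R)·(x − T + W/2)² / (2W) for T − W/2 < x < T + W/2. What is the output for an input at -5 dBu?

-8.125 dBu

x − T + W/2 = -5 − (-9) + 6 = 10.
GR = (1 − 1/4) × 10² / 24 = 0.75 × 100 / 24 = 3.125 dB.
Output = -5 − 3.125 = -8.125 dBu.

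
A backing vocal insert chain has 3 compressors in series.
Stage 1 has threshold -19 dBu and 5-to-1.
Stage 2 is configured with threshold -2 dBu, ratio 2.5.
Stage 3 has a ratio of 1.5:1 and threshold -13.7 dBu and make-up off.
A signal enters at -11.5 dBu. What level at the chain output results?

-17.5 dBu

Stage 1: 7.5 dB above -19 dBu, reduced 5:1 to 1.5 dB above → -17.5 dBu.
Stage 2: -17.5 dBu ≤ -2 dBu, so stage 2 doesn't engage; output -17.5 dBu.
Stage 3: below threshold (-17.5 ≤ -13.7); passes unchanged; output -17.5 dBu.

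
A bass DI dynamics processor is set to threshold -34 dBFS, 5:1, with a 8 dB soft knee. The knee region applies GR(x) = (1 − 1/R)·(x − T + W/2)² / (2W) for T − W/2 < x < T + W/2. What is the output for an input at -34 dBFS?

x − T + W/2 = -34 − (-34) + 4 = 4.
GR = (1 − 1/5) × 4² / 16 = 0.8 × 16 / 16 = 0.8 dB.
Output = -34 − 0.8 = -34.8 dBFS.

-34.8 dBFS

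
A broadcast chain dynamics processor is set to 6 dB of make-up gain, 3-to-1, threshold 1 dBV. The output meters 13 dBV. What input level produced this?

19 dBV

Before make-up, the level was 13 − 6 = 7 dBV.
The compressed level sits 7 − 1 = 6 dB over threshold.
Before 3:1 compression the overshoot was 6 × 3 = 18 dB, so input = 1 + 18 = 19 dBV.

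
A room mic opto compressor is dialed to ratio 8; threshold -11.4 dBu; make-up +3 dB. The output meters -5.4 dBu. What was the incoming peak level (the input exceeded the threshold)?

Stripping the +3 dB make-up gives -8.4 dBu at the gain stage.
That's 3 dB above the -11.4 dBu threshold.
Before 8:1 compression the overshoot was 3 × 8 = 24 dB, so input = -11.4 + 24 = 12.6 dBu.

12.6 dBu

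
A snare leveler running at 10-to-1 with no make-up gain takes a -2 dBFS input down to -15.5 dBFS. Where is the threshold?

Let T be the threshold. Output overshoot = (input overshoot)/R, so -15.5 − T = (-2 − T)/10.
10·(-15.5 − T) = -2 − T → 9·T = -155 − (-2) = -153.
T = -153/9 = -17 dBFS.

-17 dBFS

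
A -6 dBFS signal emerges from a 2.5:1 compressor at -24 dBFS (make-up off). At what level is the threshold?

-36 dBFS

Gain reduction = -6 − (-24) = 18 dB; output overshoot = GR / (R − 1) = 18 / 1.5 = 12 dB.
Threshold = output − output overshoot = -24 − 12 = -36 dBFS.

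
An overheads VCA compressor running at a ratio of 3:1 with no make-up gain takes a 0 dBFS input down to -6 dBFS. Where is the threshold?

-9 dBFS

Let T be the threshold. Output overshoot = (input overshoot)/R, so -6 − T = (0 − T)/3.
3·(-6 − T) = 0 − T → 2·T = -18 − 0 = -18.
T = -18/2 = -9 dBFS.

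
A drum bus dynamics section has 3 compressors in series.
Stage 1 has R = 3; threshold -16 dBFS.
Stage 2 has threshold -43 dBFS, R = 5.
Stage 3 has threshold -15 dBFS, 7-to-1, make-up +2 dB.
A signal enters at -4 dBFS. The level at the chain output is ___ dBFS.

-34.8 dBFS

Stage 1: overshoot 12 dB → 12/3 = 4 dB → -12 dBFS.
Stage 2: 31 dB above -43 dBFS, reduced 5:1 to 6.2 dB above → -36.8 dBFS.
Stage 3: -36.8 dBFS ≤ -15 dBFS, so stage 3 doesn't engage; make-up brings it to -34.8 dBFS.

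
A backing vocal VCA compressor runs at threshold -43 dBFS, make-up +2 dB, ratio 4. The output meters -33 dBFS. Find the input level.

-11 dBFS

Remove make-up: -33 − 2 = -35 dBFS.
The compressed level sits -35 − (-43) = 8 dB over threshold.
Undo the ratio: input overshoot = 8 × 4 = 32 dB, giving input = -11 dBFS.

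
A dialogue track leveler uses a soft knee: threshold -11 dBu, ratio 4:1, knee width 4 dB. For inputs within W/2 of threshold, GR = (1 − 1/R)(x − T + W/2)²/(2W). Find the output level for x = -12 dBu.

-12.09375 dBu

x − T + W/2 = -12 − (-11) + 2 = 1.
GR = (1 − 1/4) × 1² / 8 = 0.75 × 1 / 8 = 0.09375 dB.
Output = -12 − 0.09375 = -12.09375 dBu.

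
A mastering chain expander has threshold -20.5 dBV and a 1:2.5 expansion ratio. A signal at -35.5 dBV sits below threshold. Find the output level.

-58 dBV

Below threshold, a 1:2.5 expander applies gain = (2.5−1)×(T − x) of attenuation.
(2.5−1) × 15 = 22.5 dB, so output = -35.5 − 22.5 = -58 dBV.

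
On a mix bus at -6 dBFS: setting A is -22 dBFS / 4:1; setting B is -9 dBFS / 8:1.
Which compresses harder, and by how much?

A, by 9.375 dB

A: GR = 16 − 16/4 = 12 dB.
B: GR = 3 − 3/8 = 2.625 dB.
A reduces 9.375 dB more.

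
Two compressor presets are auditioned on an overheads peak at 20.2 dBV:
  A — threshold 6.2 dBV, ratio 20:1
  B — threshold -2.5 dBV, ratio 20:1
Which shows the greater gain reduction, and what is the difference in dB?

A: 14 dB over, compressed to 0.7 dB over, so 13.3 dB of GR.
B: 22.7 dB over, compressed to 1.135 dB over, so 21.565 dB of GR.
B applies 8.265 dB more gain reduction.

B, by 8.265 dB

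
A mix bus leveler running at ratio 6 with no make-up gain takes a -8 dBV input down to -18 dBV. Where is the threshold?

Gain reduction = -8 − (-18) = 10 dB; output overshoot = GR / (R − 1) = 10 / 5 = 2 dB.
Threshold = output − output overshoot = -18 − 2 = -20 dBV.

-20 dBV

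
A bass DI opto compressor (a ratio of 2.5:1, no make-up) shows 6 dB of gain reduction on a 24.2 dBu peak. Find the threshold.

Gain reduction = 24.2 − 18.2 = 6 dB; output overshoot = GR / (R − 1) = 6 / 1.5 = 4 dB.
Threshold = output − output overshoot = 18.2 − 4 = 14.2 dBu.

14.2 dBu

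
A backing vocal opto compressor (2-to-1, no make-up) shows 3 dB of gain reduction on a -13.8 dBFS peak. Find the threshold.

Let T be the threshold. Output overshoot = (input overshoot)/R, so -16.8 − T = (-13.8 − T)/2.
2·(-16.8 − T) = -13.8 − T → 1·T = -33.6 − (-13.8) = -19.8.
T = -19.8/1 = -19.8 dBFS.

-19.8 dBFS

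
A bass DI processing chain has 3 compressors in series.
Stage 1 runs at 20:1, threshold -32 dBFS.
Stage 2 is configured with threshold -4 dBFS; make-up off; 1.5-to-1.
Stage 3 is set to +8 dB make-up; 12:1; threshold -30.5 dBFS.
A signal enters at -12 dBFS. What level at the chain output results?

Stage 1: overshoot 20 dB → 20/20 = 1 dB → -31 dBFS.
Stage 2: -31 dBFS is at or below the -4 dBFS threshold — no compression; output -31 dBFS.
Stage 3: below threshold (-31 ≤ -30.5); passes unchanged; make-up brings it to -23 dBFS.

-23 dBFS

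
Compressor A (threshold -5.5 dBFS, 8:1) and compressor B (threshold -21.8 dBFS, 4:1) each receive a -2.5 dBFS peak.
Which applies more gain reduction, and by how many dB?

A: 3 dB over, compressed to 0.375 dB over, so 2.625 dB of GR.
B: 19.3 dB over, compressed to 4.825 dB over, so 14.475 dB of GR.
B applies 11.85 dB more gain reduction.

B, by 11.85 dB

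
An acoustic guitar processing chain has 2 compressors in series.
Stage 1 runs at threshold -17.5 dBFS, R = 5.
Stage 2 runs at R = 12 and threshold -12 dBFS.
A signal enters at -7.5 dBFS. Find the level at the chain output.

Stage 1: 10 dB above -17.5 dBFS, reduced 5:1 to 2 dB above → -15.5 dBFS.
Stage 2: -15.5 dBFS is at or below the -12 dBFS threshold — no compression; output -15.5 dBFS.

-15.5 dBFS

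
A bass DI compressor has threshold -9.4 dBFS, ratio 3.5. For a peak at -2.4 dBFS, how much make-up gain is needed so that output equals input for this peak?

The peak compresses to -9.4 + 7/3.5 = -7.4 dBFS.
To reach -2.4 dBFS requires -2.4 − (-7.4) = 5 dB of make-up.

5 dB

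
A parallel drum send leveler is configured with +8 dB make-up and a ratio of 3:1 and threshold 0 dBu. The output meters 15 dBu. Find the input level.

Remove make-up: 15 − 8 = 7 dBu.
The compressed level sits 7 − 0 = 7 dB over threshold.
Before 3:1 compression the overshoot was 7 × 3 = 21 dB, so input = 0 + 21 = 21 dBu.

21 dBu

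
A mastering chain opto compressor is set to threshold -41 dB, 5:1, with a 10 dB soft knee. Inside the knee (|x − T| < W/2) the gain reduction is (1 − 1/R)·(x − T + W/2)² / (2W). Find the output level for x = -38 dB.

-40.56 dB

x − T + W/2 = -38 − (-41) + 5 = 8.
GR = (1 − 1/5) × 8² / 20 = 0.8 × 64 / 20 = 2.56 dB.
Output = -38 − 2.56 = -40.56 dB.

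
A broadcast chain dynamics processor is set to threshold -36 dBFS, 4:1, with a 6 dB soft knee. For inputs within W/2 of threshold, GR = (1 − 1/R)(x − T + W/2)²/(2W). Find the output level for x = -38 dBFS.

x − T + W/2 = -38 − (-36) + 3 = 1.
GR = (1 − 1/4) × 1² / 12 = 0.75 × 1 / 12 = 0.0625 dB.
Output = -38 − 0.0625 = -38.0625 dBFS.

-38.0625 dBFS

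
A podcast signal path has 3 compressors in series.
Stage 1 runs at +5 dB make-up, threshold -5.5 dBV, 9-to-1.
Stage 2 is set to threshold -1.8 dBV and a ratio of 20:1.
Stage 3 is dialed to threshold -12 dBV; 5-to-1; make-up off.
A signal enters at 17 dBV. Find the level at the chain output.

Stage 1: 17 dBV is 22.5 dB over -5.5 dBV; at 9:1 that becomes 2.5 dB over, giving -3 dBV; +5 dB make-up → 2 dBV.
Stage 2: 2 dBV is 3.8 dB over -1.8 dBV; at 20:1 that becomes 0.19 dB over, giving -1.61 dBV.
Stage 3: 10.39 dB above -12 dBV, reduced 5:1 to 2.078 dB above → -9.922 dBV.

-9.922 dBV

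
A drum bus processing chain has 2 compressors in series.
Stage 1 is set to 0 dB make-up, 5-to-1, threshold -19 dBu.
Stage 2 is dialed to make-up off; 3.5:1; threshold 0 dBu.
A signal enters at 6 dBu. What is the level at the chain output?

-14 dBu

Stage 1: overshoot 25 dB → 25/5 = 5 dB → -14 dBu.
Stage 2: below threshold (-14 ≤ 0); passes unchanged; output -14 dBu.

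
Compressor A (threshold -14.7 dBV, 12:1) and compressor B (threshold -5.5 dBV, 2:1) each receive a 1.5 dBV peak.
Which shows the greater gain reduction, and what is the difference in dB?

A: overshoot 16.2 dB → output overshoot 1.35 dB → GR 14.85 dB.
B: overshoot 7 dB → output overshoot 3.5 dB → GR 3.5 dB.
Difference: 11.35 dB in favour of A.

A, by 11.35 dB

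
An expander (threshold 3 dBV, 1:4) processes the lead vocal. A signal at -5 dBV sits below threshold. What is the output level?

-29 dBV

Undershoot = 3 − (-5) = 8 dB.
At 1:4, that expands to 32 dB under threshold.
Output = 3 − 32 = -29 dBV.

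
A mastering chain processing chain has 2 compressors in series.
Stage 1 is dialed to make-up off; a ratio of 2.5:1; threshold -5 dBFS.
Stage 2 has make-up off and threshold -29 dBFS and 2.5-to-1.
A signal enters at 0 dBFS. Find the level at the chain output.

-18.6 dBFS

Stage 1: 0 dBFS is 5 dB over -5 dBFS; at 2.5:1 that becomes 2 dB over, giving -3 dBFS.
Stage 2: overshoot 26 dB → 26/2.5 = 10.4 dB → -18.6 dBFS.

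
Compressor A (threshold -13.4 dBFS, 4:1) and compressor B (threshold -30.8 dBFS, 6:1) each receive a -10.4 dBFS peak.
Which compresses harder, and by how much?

A: GR = 3 − 3/4 = 2.25 dB.
B: GR = 20.4 − 20.4/6 = 17 dB.
Difference: 14.75 dB in favour of B.

B, by 14.75 dB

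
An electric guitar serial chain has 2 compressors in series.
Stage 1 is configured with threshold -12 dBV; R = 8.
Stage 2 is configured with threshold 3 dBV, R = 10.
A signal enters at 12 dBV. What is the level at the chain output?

Stage 1: 12 dBV is 24 dB over -12 dBV; at 8:1 that becomes 3 dB over, giving -9 dBV.
Stage 2: -9 dBV ≤ 3 dBV, so stage 2 doesn't engage; output -9 dBV.

-9 dBV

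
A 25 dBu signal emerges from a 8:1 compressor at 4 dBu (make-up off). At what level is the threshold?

Input is 24 dB above T (since output overshoot × R = input overshoot: (4 − T)·8 = 25 − T gives T = 1 dBu).
Check: 1 + (25 − 1)/8 = 1 + 3 = 4 dBu. ✓

1 dBu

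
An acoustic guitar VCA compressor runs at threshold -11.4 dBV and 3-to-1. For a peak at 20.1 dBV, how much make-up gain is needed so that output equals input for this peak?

21 dB

The peak compresses to -11.4 + 31.5/3 = -0.9 dBV.
To reach 20.1 dBV requires 20.1 − (-0.9) = 21 dB of make-up.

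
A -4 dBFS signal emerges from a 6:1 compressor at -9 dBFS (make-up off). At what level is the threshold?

Let T be the threshold. Output overshoot = (input overshoot)/R, so -9 − T = (-4 − T)/6.
6·(-9 − T) = -4 − T → 5·T = -54 − (-4) = -50.
T = -50/5 = -10 dBFS.

-10 dBFS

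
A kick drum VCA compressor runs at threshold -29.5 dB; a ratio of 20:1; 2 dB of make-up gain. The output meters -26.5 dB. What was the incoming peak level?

-9.5 dB

Before make-up, the level was -26.5 − 2 = -28.5 dB.
That's 1 dB above the -29.5 dB threshold.
Before 20:1 compression the overshoot was 1 × 20 = 20 dB, so input = -29.5 + 20 = -9.5 dB.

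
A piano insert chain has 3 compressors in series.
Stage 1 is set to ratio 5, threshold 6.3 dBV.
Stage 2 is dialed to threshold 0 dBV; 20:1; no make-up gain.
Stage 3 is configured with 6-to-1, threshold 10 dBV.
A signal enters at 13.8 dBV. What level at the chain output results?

Stage 1: 13.8 dBV is 7.5 dB over 6.3 dBV; at 5:1 that becomes 1.5 dB over, giving 7.8 dBV.
Stage 2: 7.8 dB above 0 dBV, reduced 20:1 to 0.39 dB above → 0.39 dBV.
Stage 3: below threshold (0.39 ≤ 10); passes unchanged; output 0.39 dBV.

0.39 dBV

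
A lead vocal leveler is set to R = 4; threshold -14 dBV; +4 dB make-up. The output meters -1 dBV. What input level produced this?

Stripping the +4 dB make-up gives -5 dBV at the gain stage.
Post-compression overshoot = -5 − (-14) = 9 dB.
Undo the ratio: input overshoot = 9 × 4 = 36 dB, giving input = 22 dBV.

22 dBV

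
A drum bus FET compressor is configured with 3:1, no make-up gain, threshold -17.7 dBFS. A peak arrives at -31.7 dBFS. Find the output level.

-31.7 dBFS

-31.7 dBFS is 14 dB below the -17.7 dBFS threshold, so no gain reduction is applied.
Output = input = -31.7 dBFS.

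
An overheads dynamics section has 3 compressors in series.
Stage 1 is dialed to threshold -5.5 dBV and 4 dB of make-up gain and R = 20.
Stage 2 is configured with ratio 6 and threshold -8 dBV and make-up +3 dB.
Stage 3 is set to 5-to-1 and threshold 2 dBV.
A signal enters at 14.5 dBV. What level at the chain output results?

-3.75 dBV

Stage 1: 20 dB above -5.5 dBV, reduced 20:1 to 1 dB above → -4.5 dBV; +4 dB make-up → -0.5 dBV.
Stage 2: 7.5 dB above -8 dBV, reduced 6:1 to 1.25 dB above → -6.75 dBV; +3 dB make-up → -3.75 dBV.
Stage 3: -3.75 dBV ≤ 2 dBV, so stage 3 doesn't engage; output -3.75 dBV.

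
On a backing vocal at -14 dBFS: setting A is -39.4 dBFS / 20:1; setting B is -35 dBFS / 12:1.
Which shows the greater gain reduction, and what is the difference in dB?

A, by 4.88 dB

A: 25.4 dB over, compressed to 1.27 dB over, so 24.13 dB of GR.
B: 21 dB over, compressed to 1.75 dB over, so 19.25 dB of GR.
A reduces 4.88 dB more.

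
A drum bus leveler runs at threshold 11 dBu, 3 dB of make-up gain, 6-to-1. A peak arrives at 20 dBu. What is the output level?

15.5 dBu

The input is 9 dB above the 11 dBu threshold.
At 6:1 the overshoot is divided by 6, leaving 1.5 dB above threshold.
That puts the output at 12.5 dBu; make-up adds 3 dB, giving 15.5 dBu.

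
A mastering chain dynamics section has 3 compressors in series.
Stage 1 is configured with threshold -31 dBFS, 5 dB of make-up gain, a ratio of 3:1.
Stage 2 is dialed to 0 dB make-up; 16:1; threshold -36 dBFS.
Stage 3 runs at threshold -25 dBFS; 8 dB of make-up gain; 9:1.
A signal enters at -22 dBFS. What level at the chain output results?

Stage 1: 9 dB above -31 dBFS, reduced 3:1 to 3 dB above → -28 dBFS; +5 dB make-up → -23 dBFS.
Stage 2: overshoot 13 dB → 13/16 = 0.8125 dB → -35.1875 dBFS.
Stage 3: -35.1875 dBFS ≤ -25 dBFS, so stage 3 doesn't engage; make-up brings it to -27.1875 dBFS.

-27.1875 dBFS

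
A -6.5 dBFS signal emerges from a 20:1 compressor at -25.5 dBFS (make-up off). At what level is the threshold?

Input is 20 dB above T (since output overshoot × R = input overshoot: (-25.5 − T)·20 = -6.5 − T gives T = -26.5 dBFS).
Check: -26.5 + (-6.5 − (-26.5))/20 = -26.5 + 1 = -25.5 dBFS. ✓

-26.5 dBFS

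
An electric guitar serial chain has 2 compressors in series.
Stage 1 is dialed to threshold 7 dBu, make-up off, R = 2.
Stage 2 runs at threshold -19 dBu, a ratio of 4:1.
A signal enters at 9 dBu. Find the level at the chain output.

-12.25 dBu

Stage 1: overshoot 2 dB → 2/2 = 1 dB → 8 dBu.
Stage 2: 27 dB above -19 dBu, reduced 4:1 to 6.75 dB above → -12.25 dBu.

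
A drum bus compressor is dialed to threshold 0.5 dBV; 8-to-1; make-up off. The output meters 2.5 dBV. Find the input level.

Post-compression overshoot = 2.5 − 0.5 = 2 dB.
Input overshoot = R × output overshoot = 16 dB → input = 0.5 + 16 = 16.5 dBV.

16.5 dBV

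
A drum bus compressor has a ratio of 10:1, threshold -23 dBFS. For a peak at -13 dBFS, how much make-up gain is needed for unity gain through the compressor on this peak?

Without make-up, output = threshold + overshoot/10 = -23 + 1 = -22 dBFS.
Gap to target: 9 dB.

9 dB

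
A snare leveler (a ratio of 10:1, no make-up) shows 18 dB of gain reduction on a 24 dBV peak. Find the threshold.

4 dBV

Let T be the threshold. Output overshoot = (input overshoot)/R, so 6 − T = (24 − T)/10.
10·(6 − T) = 24 − T → 9·T = 60 − 24 = 36.
T = 36/9 = 4 dBV.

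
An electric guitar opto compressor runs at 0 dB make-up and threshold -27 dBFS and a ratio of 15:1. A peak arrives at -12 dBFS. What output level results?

-26 dBFS

-12 dBFS sits 15 dB over threshold.
The 15 dB excess becomes 1 dB after 15:1 reduction.
That puts the output at -26 dBFS.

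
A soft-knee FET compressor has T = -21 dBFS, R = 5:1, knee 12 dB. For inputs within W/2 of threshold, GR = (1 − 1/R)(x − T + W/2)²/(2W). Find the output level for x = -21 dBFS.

x − T + W/2 = -21 − (-21) + 6 = 6.
GR = (1 − 1/5) × 6² / 24 = 0.8 × 36 / 24 = 1.2 dB.
Output = -21 − 1.2 = -22.2 dBFS.

-22.2 dBFS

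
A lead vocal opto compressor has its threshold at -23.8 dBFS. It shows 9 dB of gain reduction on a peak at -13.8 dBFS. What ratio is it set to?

Input overshoot = -13.8 − (-23.8) = 10 dB.
Output overshoot = 10 − 9 = 1 dB.
Ratio = input overshoot / output overshoot = 10 / 1 = 10.

10:1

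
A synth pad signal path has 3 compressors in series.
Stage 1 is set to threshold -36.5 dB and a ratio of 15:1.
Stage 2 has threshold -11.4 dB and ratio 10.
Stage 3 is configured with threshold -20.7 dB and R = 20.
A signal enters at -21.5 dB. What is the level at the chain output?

-35.5 dB

Stage 1: overshoot 15 dB → 15/15 = 1 dB → -35.5 dB.
Stage 2: -35.5 dB ≤ -11.4 dB, so stage 2 doesn't engage; output -35.5 dB.
Stage 3: -35.5 dB ≤ -20.7 dB, so stage 3 doesn't engage; output -35.5 dB.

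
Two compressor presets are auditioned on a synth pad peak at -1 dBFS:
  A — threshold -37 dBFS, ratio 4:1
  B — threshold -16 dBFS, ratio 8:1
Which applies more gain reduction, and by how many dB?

A: GR = 36 − 36/4 = 27 dB.
B: GR = 15 − 15/8 = 13.125 dB.
Difference: 13.875 dB in favour of A.

A, by 13.875 dB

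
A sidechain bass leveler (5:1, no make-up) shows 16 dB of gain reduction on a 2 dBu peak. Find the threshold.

-18 dBu

Let T be the threshold. Output overshoot = (input overshoot)/R, so -14 − T = (2 − T)/5.
5·(-14 − T) = 2 − T → 4·T = -70 − 2 = -72.
T = -72/4 = -18 dBu.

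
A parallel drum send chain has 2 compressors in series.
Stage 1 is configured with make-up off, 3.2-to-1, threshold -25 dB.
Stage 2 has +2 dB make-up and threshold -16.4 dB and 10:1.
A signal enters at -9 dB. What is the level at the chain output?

Stage 1: -9 dB is 16 dB over -25 dB; at 3.2:1 that becomes 5 dB over, giving -20 dB.
Stage 2: -20 dB is at or below the -16.4 dB threshold — no compression; make-up brings it to -18 dB.

-18 dB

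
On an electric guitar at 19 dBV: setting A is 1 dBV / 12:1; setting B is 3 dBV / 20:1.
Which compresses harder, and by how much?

A: 18 dB over, compressed to 1.5 dB over, so 16.5 dB of GR.
B: 16 dB over, compressed to 0.8 dB over, so 15.2 dB of GR.
Difference: 1.3 dB in favour of A.

A, by 1.3 dB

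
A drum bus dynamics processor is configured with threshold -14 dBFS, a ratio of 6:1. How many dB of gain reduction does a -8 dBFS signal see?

The signal is 6 dB above threshold.
After 6:1 compression the overshoot becomes 6/6 = 1 dB.
Gain reduction = 6 − 1 = 5 dB.

5 dB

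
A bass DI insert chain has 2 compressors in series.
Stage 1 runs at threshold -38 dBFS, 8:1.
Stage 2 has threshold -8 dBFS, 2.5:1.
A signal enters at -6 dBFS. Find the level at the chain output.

Stage 1: 32 dB above -38 dBFS, reduced 8:1 to 4 dB above → -34 dBFS.
Stage 2: -34 dBFS ≤ -8 dBFS, so stage 2 doesn't engage; output -34 dBFS.

-34 dBFS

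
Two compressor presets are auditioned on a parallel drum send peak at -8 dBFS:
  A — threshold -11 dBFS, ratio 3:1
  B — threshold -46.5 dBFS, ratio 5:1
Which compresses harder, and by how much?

A: 3 dB over, compressed to 1 dB over, so 2 dB of GR.
B: 38.5 dB over, compressed to 7.7 dB over, so 30.8 dB of GR.
B applies 28.8 dB more gain reduction.

B, by 28.8 dB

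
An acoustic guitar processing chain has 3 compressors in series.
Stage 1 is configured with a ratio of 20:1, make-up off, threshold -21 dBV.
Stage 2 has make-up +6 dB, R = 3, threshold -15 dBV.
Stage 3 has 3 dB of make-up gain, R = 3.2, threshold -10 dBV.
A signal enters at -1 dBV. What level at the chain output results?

Stage 1: overshoot 20 dB → 20/20 = 1 dB → -20 dBV.
Stage 2: below threshold (-20 ≤ -15); passes unchanged; make-up brings it to -14 dBV.
Stage 3: below threshold (-14 ≤ -10); passes unchanged; make-up brings it to -11 dBV.

-11 dBV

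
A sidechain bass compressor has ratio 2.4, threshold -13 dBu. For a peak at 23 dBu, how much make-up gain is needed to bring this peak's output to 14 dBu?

12 dB

Overshoot 36 dB → 36/2.4 = 15 dB after compression, so the compressed level is -13 + 15 = 2 dBu.
Make-up = target − compressed = 14 − 2 = 12 dB.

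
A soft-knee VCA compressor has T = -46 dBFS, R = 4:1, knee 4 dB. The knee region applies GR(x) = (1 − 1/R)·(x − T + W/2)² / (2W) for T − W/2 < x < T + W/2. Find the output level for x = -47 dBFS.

-47.09375 dBFS

x − T + W/2 = -47 − (-46) + 2 = 1.
GR = (1 − 1/4) × 1² / 8 = 0.75 × 1 / 8 = 0.09375 dB.
Output = -47 − 0.09375 = -47.09375 dBFS.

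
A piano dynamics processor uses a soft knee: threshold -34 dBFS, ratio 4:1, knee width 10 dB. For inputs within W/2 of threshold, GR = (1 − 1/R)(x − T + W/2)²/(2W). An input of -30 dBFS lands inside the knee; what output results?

x − T + W/2 = -30 − (-34) + 5 = 9.
GR = (1 − 1/4) × 9² / 20 = 0.75 × 81 / 20 = 3.0375 dB.
Output = -30 − 3.0375 = -33.0375 dBFS.

-33.0375 dBFS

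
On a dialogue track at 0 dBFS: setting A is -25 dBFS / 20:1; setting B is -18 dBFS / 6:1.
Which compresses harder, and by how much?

A: overshoot 25 dB → output overshoot 1.25 dB → GR 23.75 dB.
B: overshoot 18 dB → output overshoot 3 dB → GR 15 dB.
A applies 8.75 dB more gain reduction.

A, by 8.75 dB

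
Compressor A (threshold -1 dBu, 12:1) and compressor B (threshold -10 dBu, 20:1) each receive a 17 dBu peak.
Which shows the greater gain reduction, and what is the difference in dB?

A: overshoot 18 dB → output overshoot 1.5 dB → GR 16.5 dB.
B: overshoot 27 dB → output overshoot 1.35 dB → GR 25.65 dB.
B applies 9.15 dB more gain reduction.

B, by 9.15 dB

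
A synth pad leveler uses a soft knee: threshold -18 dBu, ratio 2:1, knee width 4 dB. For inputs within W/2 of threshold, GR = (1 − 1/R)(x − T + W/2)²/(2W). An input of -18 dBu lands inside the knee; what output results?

x − T + W/2 = -18 − (-18) + 2 = 2.
GR = (1 − 1/2) × 2² / 8 = 0.5 × 4 / 8 = 0.25 dB.
Output = -18 − 0.25 = -18.25 dBu.

-18.25 dBu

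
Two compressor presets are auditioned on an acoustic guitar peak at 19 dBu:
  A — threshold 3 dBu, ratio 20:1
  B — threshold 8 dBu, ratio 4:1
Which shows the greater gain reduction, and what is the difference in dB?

A: 16 dB over, compressed to 0.8 dB over, so 15.2 dB of GR.
B: 11 dB over, compressed to 2.75 dB over, so 8.25 dB of GR.
A reduces 6.95 dB more.

A, by 6.95 dB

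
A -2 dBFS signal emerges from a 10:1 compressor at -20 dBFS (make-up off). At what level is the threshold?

Let T be the threshold. Output overshoot = (input overshoot)/R, so -20 − T = (-2 − T)/10.
10·(-20 − T) = -2 − T → 9·T = -200 − (-2) = -198.
T = -198/9 = -22 dBFS.

-22 dBFS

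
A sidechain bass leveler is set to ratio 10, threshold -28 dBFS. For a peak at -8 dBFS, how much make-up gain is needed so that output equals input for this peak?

Overshoot 20 dB → 20/10 = 2 dB after compression, so the compressed level is -28 + 2 = -26 dBFS.
Make-up = target − compressed = -8 − (-26) = 18 dB.

18 dB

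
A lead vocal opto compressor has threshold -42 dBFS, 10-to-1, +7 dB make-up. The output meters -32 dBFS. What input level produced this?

-12 dBFS

Before make-up, the level was -32 − 7 = -39 dBFS.
Post-compression overshoot = -39 − (-42) = 3 dB.
Undo the ratio: input overshoot = 3 × 10 = 30 dB, giving input = -12 dBFS.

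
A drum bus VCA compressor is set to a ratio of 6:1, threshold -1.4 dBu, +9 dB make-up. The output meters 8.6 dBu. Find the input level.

Remove make-up: 8.6 − 9 = -0.4 dBu.
Post-compression overshoot = -0.4 − (-1.4) = 1 dB.
Input overshoot = R × output overshoot = 6 dB → input = -1.4 + 6 = 4.6 dBu.

4.6 dBu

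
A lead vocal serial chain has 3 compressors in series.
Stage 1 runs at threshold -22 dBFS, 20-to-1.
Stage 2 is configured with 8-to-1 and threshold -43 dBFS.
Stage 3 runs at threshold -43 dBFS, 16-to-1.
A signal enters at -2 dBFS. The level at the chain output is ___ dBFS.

Stage 1: -2 dBFS is 20 dB over -22 dBFS; at 20:1 that becomes 1 dB over, giving -21 dBFS.
Stage 2: overshoot 22 dB → 22/8 = 2.75 dB → -40.25 dBFS.
Stage 3: overshoot 2.75 dB → 2.75/16 = 0.171875 dB → -42.828125 dBFS.

-42.828125 dBFS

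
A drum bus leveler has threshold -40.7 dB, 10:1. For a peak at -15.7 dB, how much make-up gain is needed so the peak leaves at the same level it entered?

Overshoot 25 dB → 25/10 = 2.5 dB after compression, so the compressed level is -40.7 + 2.5 = -38.2 dB.
Make-up = target − compressed = -15.7 − (-38.2) = 22.5 dB.

22.5 dB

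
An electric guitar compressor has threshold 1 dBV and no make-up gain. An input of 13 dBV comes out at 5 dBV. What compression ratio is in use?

Input overshoot = 13 − 1 = 12 dB; output overshoot = 5 − 1 = 4 dB.
Ratio = 12 / 4 = 3.

3:1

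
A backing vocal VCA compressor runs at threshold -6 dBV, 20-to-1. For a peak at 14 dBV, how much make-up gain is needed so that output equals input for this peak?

Overshoot 20 dB → 20/20 = 1 dB after compression, so the compressed level is -6 + 1 = -5 dBV.
Make-up = target − compressed = 14 − (-5) = 19 dB.

19 dB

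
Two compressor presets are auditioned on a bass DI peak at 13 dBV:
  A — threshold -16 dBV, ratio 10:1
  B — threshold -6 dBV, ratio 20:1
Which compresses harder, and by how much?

A, by 8.05 dB

A: 29 dB over, compressed to 2.9 dB over, so 26.1 dB of GR.
B: 19 dB over, compressed to 0.95 dB over, so 18.05 dB of GR.
A reduces 8.05 dB more.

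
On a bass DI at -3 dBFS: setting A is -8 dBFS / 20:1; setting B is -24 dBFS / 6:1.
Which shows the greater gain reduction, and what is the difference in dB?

A: 5 dB over, compressed to 0.25 dB over, so 4.75 dB of GR.
B: 21 dB over, compressed to 3.5 dB over, so 17.5 dB of GR.
B applies 12.75 dB more gain reduction.

B, by 12.75 dB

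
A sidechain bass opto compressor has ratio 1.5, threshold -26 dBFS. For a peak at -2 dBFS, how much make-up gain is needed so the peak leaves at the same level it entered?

8 dB

The peak compresses to -26 + 24/1.5 = -10 dBFS.
To reach -2 dBFS requires -2 − (-10) = 8 dB of make-up.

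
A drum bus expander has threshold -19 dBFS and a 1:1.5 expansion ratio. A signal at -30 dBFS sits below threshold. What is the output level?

Below threshold, a 1:1.5 expander applies gain = (1.5−1)×(T − x) of attenuation.
(1.5−1) × 11 = 5.5 dB, so output = -30 − 5.5 = -35.5 dBFS.

-35.5 dBFS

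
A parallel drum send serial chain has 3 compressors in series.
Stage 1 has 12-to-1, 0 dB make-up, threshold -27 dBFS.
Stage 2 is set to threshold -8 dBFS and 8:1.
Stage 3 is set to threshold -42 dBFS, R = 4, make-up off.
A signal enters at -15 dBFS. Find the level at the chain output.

-38 dBFS

Stage 1: -15 dBFS is 12 dB over -27 dBFS; at 12:1 that becomes 1 dB over, giving -26 dBFS.
Stage 2: below threshold (-26 ≤ -8); passes unchanged; output -26 dBFS.
Stage 3: 16 dB above -42 dBFS, reduced 4:1 to 4 dB above → -38 dBFS.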